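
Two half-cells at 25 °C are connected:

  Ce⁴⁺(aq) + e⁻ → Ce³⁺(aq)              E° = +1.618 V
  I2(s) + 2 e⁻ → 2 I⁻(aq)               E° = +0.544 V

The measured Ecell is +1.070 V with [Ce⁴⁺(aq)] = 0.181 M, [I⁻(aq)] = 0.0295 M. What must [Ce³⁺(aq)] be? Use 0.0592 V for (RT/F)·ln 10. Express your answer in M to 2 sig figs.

0.0062 M

Ce⁴⁺/Ce³⁺ is the cathode (higher E°); E°cell = +1.618 − (+0.544) = +1.074 V with n = 2.
From the Nernst equation, log Q = n(E° − E)/0.0592 = 2·(+1.074 − (+1.070))/0.0592 = 0.135.
For 2 Ce⁴⁺(aq) + 2 I⁻(aq) → 2 Ce³⁺(aq) + I2(s), the reaction quotient is Q = [Ce³⁺(aq)]^2 / ([Ce⁴⁺(aq)]^2·[I⁻(aq)]^2).
Substituting the known concentrations and solving, log [Ce³⁺(aq)] = −2.205 and [Ce³⁺(aq)] = 0.0062 M.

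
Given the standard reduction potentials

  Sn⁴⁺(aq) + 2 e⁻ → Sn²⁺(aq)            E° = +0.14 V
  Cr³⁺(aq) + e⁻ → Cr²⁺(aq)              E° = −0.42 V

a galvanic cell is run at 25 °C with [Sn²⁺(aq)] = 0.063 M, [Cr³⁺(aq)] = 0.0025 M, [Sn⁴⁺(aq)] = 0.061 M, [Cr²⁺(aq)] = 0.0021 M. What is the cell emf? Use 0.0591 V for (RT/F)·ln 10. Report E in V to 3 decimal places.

+0.555 V

The Sn⁴⁺/Sn²⁺ couple has the more positive E°, so it is the cathode; Cr³⁺/Cr²⁺ is the anode.
E°cell = +0.14 − (−0.42) = +0.56 V, with n = 2 electrons transferred.
Balancing gives Sn⁴⁺(aq) + 2 Cr²⁺(aq) → Sn²⁺(aq) + 2 Cr³⁺(aq); hence Q = ([Sn²⁺(aq)]·[Cr³⁺(aq)]^2) / ([Sn⁴⁺(aq)]·[Cr²⁺(aq)]^2) = 1.46 (log Q = 0.165).
By the Nernst equation, E = +0.56 − (0.0591/2)·(0.165) = +0.555 V.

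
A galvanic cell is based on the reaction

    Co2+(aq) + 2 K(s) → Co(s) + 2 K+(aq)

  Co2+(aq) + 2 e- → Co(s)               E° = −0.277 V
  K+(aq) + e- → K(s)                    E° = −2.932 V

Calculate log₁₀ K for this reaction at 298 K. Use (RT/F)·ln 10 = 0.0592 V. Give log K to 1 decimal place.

log K = 89.7

The Co²⁺/Co couple is reduced (cathode); E°cell = −0.277 − (−2.932) = +2.655 V with n = 2.
At equilibrium E = 0, so log K = nE°cell / 0.0592 = (2)(+2.655) / 0.0592 = 89.7.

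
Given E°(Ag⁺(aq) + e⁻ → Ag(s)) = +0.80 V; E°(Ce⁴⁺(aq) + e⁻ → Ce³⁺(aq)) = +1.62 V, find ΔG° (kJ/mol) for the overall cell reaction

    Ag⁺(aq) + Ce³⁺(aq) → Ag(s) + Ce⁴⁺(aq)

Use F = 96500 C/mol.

In the reaction as written Ag⁺(aq) is reduced, so the Ag⁺/Ag couple is the cathode and Ce⁴⁺/Ce³⁺ is the anode.
E°cell = +0.80 − (+1.62) = −0.82 V; balancing electrons gives n = 1.
ΔG° = −nFE°cell = −(1)(96500)(−0.82) J/mol = +79.1 kJ/mol.

+79.1 kJ/mol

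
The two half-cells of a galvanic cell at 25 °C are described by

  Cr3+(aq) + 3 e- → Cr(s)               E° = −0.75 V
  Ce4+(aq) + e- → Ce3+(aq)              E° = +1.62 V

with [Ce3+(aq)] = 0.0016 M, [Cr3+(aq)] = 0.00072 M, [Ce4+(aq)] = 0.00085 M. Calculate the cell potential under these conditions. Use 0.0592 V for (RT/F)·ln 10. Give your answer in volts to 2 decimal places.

Ce⁴⁺/Ce³⁺ is reduced (cathode, E° = +1.62 V) and Cr³⁺/Cr is oxidized (anode).
E°cell = E°cat − E°an = +1.62 − (−0.75) = +2.37 V; n = 3.
Balancing gives 3 Ce4+(aq) + Cr(s) → 3 Ce3+(aq) + Cr3+(aq); hence Q = ([Ce3+(aq)]^3·[Cr3+(aq)]) / [Ce4+(aq)]^3 = 0.0048 (log Q = −2.319).
Applying E = E° − (RT ln10/nF)·log Q gives +2.37 − (0.0592/3)(−2.319) = +2.42 V.

+2.42 V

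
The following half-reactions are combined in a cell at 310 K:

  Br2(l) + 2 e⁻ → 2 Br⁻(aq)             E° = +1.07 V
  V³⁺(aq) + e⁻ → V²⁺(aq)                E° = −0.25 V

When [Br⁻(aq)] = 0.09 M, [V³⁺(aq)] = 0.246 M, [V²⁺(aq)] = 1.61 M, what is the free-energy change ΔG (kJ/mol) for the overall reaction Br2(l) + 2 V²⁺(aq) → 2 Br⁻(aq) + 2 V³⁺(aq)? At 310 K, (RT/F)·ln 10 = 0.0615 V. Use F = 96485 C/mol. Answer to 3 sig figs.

With Br₂/Br⁻ reduced at the cathode, E°cell = +1.07 − (−0.25) = +1.32 V and n = 2.
Q = ([Br⁻(aq)]^2·[V³⁺(aq)]^2) / [V²⁺(aq)]^2 = 0.000189, so log Q = −3.723 and E = +1.32 − (0.0615/2)(−3.723) = +1.4345 V.
Then ΔG = −nFE = −2 × 96485 × +1.4345 J/mol = −277 kJ/mol.

−277 kJ/mol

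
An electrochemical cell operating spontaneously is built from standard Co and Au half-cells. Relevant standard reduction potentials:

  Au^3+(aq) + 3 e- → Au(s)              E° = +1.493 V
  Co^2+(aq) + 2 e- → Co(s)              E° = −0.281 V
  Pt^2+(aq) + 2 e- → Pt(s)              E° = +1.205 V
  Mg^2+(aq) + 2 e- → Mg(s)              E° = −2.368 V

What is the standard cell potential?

+1.774 V

The Au³⁺/Au couple has the higher E°, so Au ion is reduced (cathode) and Co is oxidized (anode).
E°cell = E°(cathode) − E°(anode) = +1.493 − (−0.281) = +1.774 V.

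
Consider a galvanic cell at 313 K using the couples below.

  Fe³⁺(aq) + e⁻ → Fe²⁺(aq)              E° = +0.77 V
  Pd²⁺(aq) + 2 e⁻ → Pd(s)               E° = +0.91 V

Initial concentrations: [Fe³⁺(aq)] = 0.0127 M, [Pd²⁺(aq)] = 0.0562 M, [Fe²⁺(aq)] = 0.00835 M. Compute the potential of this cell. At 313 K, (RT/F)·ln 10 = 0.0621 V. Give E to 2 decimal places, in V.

Since E°(Pd²⁺/Pd) > E°(Fe³⁺/Fe²⁺), Pd²⁺/Pd serves as the cathode.
The standard potential is +0.91 − (+0.77) = +0.14 V and the balanced reaction transfers n = 2 electrons.
Balancing gives Pd²⁺(aq) + 2 Fe²⁺(aq) → Pd(s) + 2 Fe³⁺(aq); hence Q = [Fe³⁺(aq)]^2 / ([Pd²⁺(aq)]·[Fe²⁺(aq)]^2) = 41.2 (log Q = 1.614).
By the Nernst equation, E = +0.14 − (0.0621/2)·(1.614) = +0.09 V.

+0.09 V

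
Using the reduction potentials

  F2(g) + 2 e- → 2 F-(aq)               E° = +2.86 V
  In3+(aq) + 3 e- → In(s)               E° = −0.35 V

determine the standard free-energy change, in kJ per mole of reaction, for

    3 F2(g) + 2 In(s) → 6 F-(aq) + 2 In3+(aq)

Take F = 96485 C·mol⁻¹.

In the reaction as written F2(g) is reduced, so the F₂/F⁻ couple is the cathode and In³⁺/In is the anode.
E°cell = +2.86 − (−0.35) = +3.21 V; balancing electrons gives n = 6.
ΔG° = −nFE°cell = −(6)(96485)(+3.21) J/mol = −1858 kJ/mol.

−1858 kJ/mol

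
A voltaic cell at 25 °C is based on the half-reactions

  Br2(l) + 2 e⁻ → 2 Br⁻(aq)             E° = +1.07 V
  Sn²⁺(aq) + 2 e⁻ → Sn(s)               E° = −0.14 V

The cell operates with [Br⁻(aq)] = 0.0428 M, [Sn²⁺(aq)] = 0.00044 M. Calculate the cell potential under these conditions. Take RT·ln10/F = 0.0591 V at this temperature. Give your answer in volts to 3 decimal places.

The Br₂/Br⁻ couple has the more positive E°, so it is the cathode; Sn²⁺/Sn is the anode.
E°cell = E°cat − E°an = +1.07 − (−0.14) = +1.21 V; n = 2.
The balanced reaction is Br2(l) + Sn(s) → 2 Br⁻(aq) + Sn²⁺(aq), so Q = [Br⁻(aq)]^2·[Sn²⁺(aq)] = 8.06×10^−7 and log Q = −6.094.
E = E° − (0.0591/n)·log Q = +1.21 − (0.0591/2)(−6.094) = +1.390 V.

+1.390 V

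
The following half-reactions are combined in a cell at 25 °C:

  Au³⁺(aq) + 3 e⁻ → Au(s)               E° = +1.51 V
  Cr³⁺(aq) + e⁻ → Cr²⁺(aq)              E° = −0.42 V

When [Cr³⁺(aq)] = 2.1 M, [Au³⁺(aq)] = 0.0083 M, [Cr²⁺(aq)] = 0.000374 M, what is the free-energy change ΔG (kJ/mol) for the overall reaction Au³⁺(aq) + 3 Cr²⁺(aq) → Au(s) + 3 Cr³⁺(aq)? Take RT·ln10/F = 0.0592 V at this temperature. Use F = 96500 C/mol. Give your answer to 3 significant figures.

E°cell = +1.51 − (−0.42) = +1.93 V; the balanced reaction transfers n = 3 electrons.
The reaction quotient is [Cr³⁺(aq)]^3 / ([Au³⁺(aq)]·[Cr²⁺(aq)]^3) = 2.13×10^13; by Nernst, E = +1.93 − (0.0592/3)(13.329) = +1.6670 V.
Finally ΔG = −nFE = −(3)(96500 C/mol)(+1.6670 V) = −483 kJ/mol.

−483 kJ/mol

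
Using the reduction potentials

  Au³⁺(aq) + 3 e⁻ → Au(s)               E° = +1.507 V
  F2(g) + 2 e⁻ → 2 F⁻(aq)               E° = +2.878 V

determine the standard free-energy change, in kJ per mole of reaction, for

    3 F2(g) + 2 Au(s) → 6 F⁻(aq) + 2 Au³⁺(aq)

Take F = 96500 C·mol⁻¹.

−794 kJ/mol

In the reaction as written F2(g) is reduced, so the F₂/F⁻ couple is the cathode and Au³⁺/Au is the anode.
E°cell = +2.878 − (+1.507) = +1.371 V; balancing electrons gives n = 6.
ΔG° = −nFE°cell = −(6)(96500)(+1.371) J/mol = −794 kJ/mol.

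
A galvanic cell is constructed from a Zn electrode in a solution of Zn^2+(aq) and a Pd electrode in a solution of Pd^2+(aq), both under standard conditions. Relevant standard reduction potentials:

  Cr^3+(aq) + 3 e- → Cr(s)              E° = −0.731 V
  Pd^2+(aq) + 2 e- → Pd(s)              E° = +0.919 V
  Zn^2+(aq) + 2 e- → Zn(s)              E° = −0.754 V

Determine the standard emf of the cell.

+1.673 V

The Pd²⁺/Pd couple has the higher E°, so Pd ion is reduced (cathode) and Zn is oxidized (anode).
E°cell = E°(cathode) − E°(anode) = +0.919 − (−0.754) = +1.673 V.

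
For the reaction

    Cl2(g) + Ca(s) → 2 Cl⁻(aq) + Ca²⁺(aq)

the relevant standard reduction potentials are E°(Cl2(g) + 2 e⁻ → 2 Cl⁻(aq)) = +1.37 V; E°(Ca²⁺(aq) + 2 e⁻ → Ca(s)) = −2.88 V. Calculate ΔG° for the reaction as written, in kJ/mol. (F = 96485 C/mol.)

In the reaction as written Cl2(g) is reduced, so the Cl₂/Cl⁻ couple is the cathode and Ca²⁺/Ca is the anode.
E°cell = +1.37 − (−2.88) = +4.25 V; balancing electrons gives n = 2.
ΔG° = −nFE°cell = −(2)(96485)(+4.25) J/mol = −820 kJ/mol.

−820 kJ/mol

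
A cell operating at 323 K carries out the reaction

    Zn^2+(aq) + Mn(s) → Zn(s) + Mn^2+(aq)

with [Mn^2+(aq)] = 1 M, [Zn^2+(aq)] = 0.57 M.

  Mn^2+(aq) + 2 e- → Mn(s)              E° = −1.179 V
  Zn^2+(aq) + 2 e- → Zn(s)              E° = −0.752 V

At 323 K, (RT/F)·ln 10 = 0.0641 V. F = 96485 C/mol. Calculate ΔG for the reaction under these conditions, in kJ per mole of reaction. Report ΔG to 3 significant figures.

−80.9 kJ/mol

The standard cell potential is −0.752 − (−1.179) = +0.427 V, with n = 2 electrons in the balanced equation.
Q = [Mn^2+(aq)] / [Zn^2+(aq)] = 1.75, so log Q = 0.244 and E = +0.427 − (0.0641/2)(0.244) = +0.4192 V.
Then ΔG = −nFE = −2 × 96485 × +0.4192 J/mol = −80.9 kJ/mol.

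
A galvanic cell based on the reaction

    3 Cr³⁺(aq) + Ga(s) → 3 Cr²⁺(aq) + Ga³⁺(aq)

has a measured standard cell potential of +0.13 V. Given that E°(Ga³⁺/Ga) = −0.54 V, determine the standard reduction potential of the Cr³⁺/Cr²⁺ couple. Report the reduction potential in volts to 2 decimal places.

−0.41 V

In the reaction as written the Cr³⁺/Cr²⁺ couple is reduced (cathode) and Ga³⁺/Ga is oxidized (anode), so E°cell = E°(Cr³⁺/Cr²⁺) − E°(Ga³⁺/Ga).
E°(Cr³⁺/Cr²⁺) = E°cell + E°(anode) = +0.13 + (−0.54) = −0.41 V.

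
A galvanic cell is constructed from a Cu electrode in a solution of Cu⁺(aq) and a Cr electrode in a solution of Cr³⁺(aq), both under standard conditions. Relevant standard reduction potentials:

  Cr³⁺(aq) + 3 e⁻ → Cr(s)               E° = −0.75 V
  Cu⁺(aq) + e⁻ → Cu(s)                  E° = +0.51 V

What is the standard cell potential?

The Cu⁺/Cu couple has the higher E°, so Cu ion is reduced (cathode) and Cr is oxidized (anode).
E°cell = E°(cathode) − E°(anode) = +0.51 − (−0.75) = +1.26 V.

+1.26 V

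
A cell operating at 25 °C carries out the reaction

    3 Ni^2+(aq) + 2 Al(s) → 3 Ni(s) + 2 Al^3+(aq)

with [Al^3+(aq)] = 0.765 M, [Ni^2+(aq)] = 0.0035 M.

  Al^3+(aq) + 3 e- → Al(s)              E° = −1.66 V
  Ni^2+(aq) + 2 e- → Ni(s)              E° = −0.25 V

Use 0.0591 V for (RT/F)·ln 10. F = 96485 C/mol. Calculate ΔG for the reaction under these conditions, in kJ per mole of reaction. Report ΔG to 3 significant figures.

−776 kJ/mol

E°cell = −0.25 − (−1.66) = +1.41 V; the balanced reaction transfers n = 6 electrons.
Q = [Al^3+(aq)]^2 / [Ni^2+(aq)]^3 = 1.36×10^7, so log Q = 7.135 and E = +1.41 − (0.0591/6)(7.135) = +1.3397 V.
Finally ΔG = −nFE = −(6)(96485 C/mol)(+1.3397 V) = −776 kJ/mol.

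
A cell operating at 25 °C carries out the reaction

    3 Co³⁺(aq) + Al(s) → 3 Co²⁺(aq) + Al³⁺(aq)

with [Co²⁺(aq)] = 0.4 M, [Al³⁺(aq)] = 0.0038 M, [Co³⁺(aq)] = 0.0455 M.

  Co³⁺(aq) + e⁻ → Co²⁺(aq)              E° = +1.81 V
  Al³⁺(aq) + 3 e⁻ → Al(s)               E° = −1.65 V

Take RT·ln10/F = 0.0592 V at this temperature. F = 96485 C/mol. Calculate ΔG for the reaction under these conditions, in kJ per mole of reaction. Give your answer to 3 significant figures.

With Co³⁺/Co²⁺ reduced at the cathode, E°cell = +1.81 − (−1.65) = +3.46 V and n = 3.
Here Q = ([Co²⁺(aq)]^3·[Al³⁺(aq)]) / [Co³⁺(aq)]^3 = 2.58 (log Q = 0.412), giving E = +3.46 − (0.0592/3)·(0.412) = +3.4519 V.
Finally ΔG = −nFE = −(3)(96485 C/mol)(+3.4519 V) = −999 kJ/mol.

−999 kJ/mol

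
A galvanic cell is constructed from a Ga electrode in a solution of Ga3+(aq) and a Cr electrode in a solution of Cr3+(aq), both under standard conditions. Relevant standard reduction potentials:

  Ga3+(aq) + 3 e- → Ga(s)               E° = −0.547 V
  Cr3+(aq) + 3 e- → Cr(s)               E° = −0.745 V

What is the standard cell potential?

+0.198 V

The Ga³⁺/Ga couple has the higher E°, so Ga ion is reduced (cathode) and Cr is oxidized (anode).
E°cell = E°(cathode) − E°(anode) = −0.547 − (−0.745) = +0.198 V.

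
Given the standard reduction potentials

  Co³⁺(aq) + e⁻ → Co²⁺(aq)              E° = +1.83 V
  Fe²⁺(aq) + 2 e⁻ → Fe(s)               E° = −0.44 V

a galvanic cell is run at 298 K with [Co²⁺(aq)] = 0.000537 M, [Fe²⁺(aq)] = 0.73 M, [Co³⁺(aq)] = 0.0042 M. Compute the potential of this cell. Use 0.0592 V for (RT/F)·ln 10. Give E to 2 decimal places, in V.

Co³⁺/Co²⁺ is reduced (cathode, E° = +1.83 V) and Fe²⁺/Fe is oxidized (anode).
The standard potential is +1.83 − (−0.44) = +2.27 V and the balanced reaction transfers n = 2 electrons.
The balanced reaction is 2 Co³⁺(aq) + Fe(s) → 2 Co²⁺(aq) + Fe²⁺(aq), so Q = ([Co²⁺(aq)]^2·[Fe²⁺(aq)]) / [Co³⁺(aq)]^2 = 0.0119 and log Q = −1.923.
Applying E = E° − (RT ln10/nF)·log Q gives +2.27 − (0.0592/2)(−1.923) = +2.33 V.

+2.33 V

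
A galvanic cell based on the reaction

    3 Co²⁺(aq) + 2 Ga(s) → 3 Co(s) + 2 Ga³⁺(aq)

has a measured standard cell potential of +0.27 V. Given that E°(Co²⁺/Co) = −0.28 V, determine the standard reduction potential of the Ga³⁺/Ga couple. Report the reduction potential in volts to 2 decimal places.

−0.55 V

In the reaction as written the Co²⁺/Co couple is reduced (cathode) and Ga³⁺/Ga is oxidized (anode), so E°cell = E°(Co²⁺/Co) − E°(Ga³⁺/Ga).
E°(Ga³⁺/Ga) = E°(cathode) − E°cell = −0.28 − (+0.27) = −0.55 V.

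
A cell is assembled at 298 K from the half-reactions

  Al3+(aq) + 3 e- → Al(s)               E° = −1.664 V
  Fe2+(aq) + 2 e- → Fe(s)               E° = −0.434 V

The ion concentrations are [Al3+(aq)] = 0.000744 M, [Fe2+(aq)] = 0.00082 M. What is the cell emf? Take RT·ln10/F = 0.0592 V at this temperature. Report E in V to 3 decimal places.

The Fe²⁺/Fe couple has the more positive E°, so it is the cathode; Al³⁺/Al is the anode.
E°cell = −0.434 − (−1.664) = +1.230 V, with n = 6 electrons transferred.
Balancing gives 3 Fe2+(aq) + 2 Al(s) → 3 Fe(s) + 2 Al3+(aq); hence Q = [Al3+(aq)]^2 / [Fe2+(aq)]^3 = 1×10^3 (log Q = 3.002).
By the Nernst equation, E = +1.230 − (0.0592/6)·(3.002) = +1.200 V.

+1.200 V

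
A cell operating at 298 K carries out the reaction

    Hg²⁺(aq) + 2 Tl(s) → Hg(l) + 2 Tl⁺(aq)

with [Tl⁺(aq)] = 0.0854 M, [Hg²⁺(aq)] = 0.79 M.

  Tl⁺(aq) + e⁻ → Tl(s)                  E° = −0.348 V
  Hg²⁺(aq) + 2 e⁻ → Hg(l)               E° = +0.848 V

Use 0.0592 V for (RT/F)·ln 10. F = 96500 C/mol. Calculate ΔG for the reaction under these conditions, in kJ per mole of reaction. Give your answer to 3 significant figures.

−242 kJ/mol

E°cell = +0.848 − (−0.348) = +1.196 V; the balanced reaction transfers n = 2 electrons.
The reaction quotient is [Tl⁺(aq)]^2 / [Hg²⁺(aq)] = 0.00923; by Nernst, E = +1.196 − (0.0592/2)(−2.035) = +1.2562 V.
Then ΔG = −nFE = −2 × 96500 × +1.2562 J/mol = −242 kJ/mol.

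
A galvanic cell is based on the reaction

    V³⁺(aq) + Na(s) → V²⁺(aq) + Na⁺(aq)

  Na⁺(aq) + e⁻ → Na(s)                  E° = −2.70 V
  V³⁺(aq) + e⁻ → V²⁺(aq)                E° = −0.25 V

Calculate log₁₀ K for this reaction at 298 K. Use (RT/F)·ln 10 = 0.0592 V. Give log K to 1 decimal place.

The V³⁺/V²⁺ couple is reduced (cathode); E°cell = −0.25 − (−2.70) = +2.45 V with n = 1.
At equilibrium E = 0, so log K = nE°cell / 0.0592 = (1)(+2.45) / 0.0592 = 41.4.

log K = 41.4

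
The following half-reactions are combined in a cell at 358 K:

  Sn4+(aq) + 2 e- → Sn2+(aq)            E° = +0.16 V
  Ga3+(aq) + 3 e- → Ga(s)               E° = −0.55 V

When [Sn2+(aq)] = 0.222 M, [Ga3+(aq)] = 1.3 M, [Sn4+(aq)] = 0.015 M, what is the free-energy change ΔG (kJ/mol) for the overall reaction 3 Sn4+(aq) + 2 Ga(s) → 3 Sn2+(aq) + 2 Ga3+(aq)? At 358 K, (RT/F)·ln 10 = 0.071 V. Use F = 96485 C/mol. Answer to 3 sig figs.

With Sn⁴⁺/Sn²⁺ reduced at the cathode, E°cell = +0.16 − (−0.55) = +0.71 V and n = 6.
Q = ([Sn2+(aq)]^3·[Ga3+(aq)]^2) / [Sn4+(aq)]^3 = 5.48×10^3, so log Q = 3.739 and E = +0.71 − (0.071/6)(3.739) = +0.6658 V.
Then ΔG = −nFE = −6 × 96485 × +0.6658 J/mol = −385 kJ/mol.

−385 kJ/mol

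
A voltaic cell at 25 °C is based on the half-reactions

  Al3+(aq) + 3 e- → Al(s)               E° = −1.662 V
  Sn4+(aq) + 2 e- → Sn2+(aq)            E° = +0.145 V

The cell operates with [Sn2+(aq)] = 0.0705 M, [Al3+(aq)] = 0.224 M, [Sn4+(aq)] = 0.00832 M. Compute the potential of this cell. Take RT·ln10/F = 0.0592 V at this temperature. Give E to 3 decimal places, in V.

Sn⁴⁺/Sn²⁺ is reduced (cathode, E° = +0.145 V) and Al³⁺/Al is oxidized (anode).
E°cell = E°cat − E°an = +0.145 − (−1.662) = +1.807 V; n = 6.
The balanced reaction is 3 Sn4+(aq) + 2 Al(s) → 3 Sn2+(aq) + 2 Al3+(aq), so Q = ([Sn2+(aq)]^3·[Al3+(aq)]^2) / [Sn4+(aq)]^3 = 30.5 and log Q = 1.485.
E = E° − (0.0592/n)·log Q = +1.807 − (0.0592/6)(1.485) = +1.792 V.

+1.792 V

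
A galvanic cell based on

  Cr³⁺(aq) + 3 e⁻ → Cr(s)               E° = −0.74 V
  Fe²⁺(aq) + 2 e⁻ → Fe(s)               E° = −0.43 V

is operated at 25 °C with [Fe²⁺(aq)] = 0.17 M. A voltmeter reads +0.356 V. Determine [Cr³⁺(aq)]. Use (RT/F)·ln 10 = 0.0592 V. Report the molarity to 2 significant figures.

0.00033 M

Fe²⁺/Fe is the cathode (higher E°); E°cell = −0.43 − (−0.74) = +0.31 V with n = 6.
From the Nernst equation, log Q = n(E° − E)/0.0592 = 6·(+0.31 − (+0.356))/0.0592 = −4.662.
Balancing electrons gives 3 Fe²⁺(aq) + 2 Cr(s) → 3 Fe(s) + 2 Cr³⁺(aq); thus Q = [Cr³⁺(aq)]^2 / [Fe²⁺(aq)]^3.
Isolating [Cr³⁺(aq)] in Q = 10^{−4.662} yields log [Cr³⁺(aq)] = −3.485, i.e. 0.00033 M.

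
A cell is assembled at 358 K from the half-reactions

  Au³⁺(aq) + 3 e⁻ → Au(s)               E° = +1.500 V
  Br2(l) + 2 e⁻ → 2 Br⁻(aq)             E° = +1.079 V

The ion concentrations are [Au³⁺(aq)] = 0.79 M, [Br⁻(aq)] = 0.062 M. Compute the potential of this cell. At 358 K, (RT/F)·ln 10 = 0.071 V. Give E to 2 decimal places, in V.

Since E°(Au³⁺/Au) > E°(Br₂/Br⁻), Au³⁺/Au serves as the cathode.
E°cell = E°cat − E°an = +1.500 − (+1.079) = +0.421 V; n = 6.
The balanced reaction is 2 Au³⁺(aq) + 6 Br⁻(aq) → 2 Au(s) + 3 Br2(l), so Q = 1 / ([Au³⁺(aq)]^2·[Br⁻(aq)]^6) = 2.82×10^7 and log Q = 7.450.
Applying E = E° − (RT ln10/nF)·log Q gives +0.421 − (0.071/6)(7.450) = +0.33 V.

+0.33 V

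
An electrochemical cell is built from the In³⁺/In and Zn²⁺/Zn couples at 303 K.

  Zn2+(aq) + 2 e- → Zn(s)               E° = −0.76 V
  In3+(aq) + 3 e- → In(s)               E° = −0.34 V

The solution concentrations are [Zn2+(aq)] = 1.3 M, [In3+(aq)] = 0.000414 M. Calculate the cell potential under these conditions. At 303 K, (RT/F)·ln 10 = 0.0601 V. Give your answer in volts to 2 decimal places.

In³⁺/In is reduced (cathode, E° = −0.34 V) and Zn²⁺/Zn is oxidized (anode).
E°cell = E°cat − E°an = −0.34 − (−0.76) = +0.42 V; n = 6.
The balanced reaction is 2 In3+(aq) + 3 Zn(s) → 2 In(s) + 3 Zn2+(aq), so Q = [Zn2+(aq)]^3 / [In3+(aq)]^2 = 1.28×10^7 and log Q = 7.108.
E = E° − (0.0601/n)·log Q = +0.42 − (0.0601/6)(7.108) = +0.35 V.

+0.35 V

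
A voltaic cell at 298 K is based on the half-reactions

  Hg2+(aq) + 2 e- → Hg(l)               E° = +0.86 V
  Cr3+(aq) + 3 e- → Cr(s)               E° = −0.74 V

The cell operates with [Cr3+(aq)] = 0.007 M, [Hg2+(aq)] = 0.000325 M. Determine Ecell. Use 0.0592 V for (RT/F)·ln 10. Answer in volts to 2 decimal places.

+1.54 V

Since E°(Hg²⁺/Hg) > E°(Cr³⁺/Cr), Hg²⁺/Hg serves as the cathode.
The standard potential is +0.86 − (−0.74) = +1.60 V and the balanced reaction transfers n = 6 electrons.
Balancing gives 3 Hg2+(aq) + 2 Cr(s) → 3 Hg(l) + 2 Cr3+(aq); hence Q = [Cr3+(aq)]^2 / [Hg2+(aq)]^3 = 1.43×10^6 (log Q = 6.155).
Applying E = E° − (RT ln10/nF)·log Q gives +1.60 − (0.0592/6)(6.155) = +1.54 V.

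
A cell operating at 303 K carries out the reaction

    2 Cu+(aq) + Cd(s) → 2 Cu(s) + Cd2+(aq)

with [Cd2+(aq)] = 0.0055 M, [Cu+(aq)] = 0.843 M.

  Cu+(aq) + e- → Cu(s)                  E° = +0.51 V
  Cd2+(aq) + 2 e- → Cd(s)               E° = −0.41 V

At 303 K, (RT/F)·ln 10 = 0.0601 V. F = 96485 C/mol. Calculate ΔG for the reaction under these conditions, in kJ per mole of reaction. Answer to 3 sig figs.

E°cell = +0.51 − (−0.41) = +0.92 V; the balanced reaction transfers n = 2 electrons.
Q = [Cd2+(aq)] / [Cu+(aq)]^2 = 0.00774, so log Q = −2.111 and E = +0.92 − (0.0601/2)(−2.111) = +0.9834 V.
Then ΔG = −nFE = −2 × 96485 × +0.9834 J/mol = −190 kJ/mol.

−190 kJ/mol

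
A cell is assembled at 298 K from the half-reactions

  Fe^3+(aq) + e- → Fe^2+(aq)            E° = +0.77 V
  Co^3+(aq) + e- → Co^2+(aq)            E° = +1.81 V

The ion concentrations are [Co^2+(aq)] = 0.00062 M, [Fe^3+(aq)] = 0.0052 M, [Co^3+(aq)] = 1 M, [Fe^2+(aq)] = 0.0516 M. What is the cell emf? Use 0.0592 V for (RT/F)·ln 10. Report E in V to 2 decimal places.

+1.29 V

Co³⁺/Co²⁺ is reduced (cathode, E° = +1.81 V) and Fe³⁺/Fe²⁺ is oxidized (anode).
The standard potential is +1.81 − (+0.77) = +1.04 V and the balanced reaction transfers n = 1 electron.
The balanced reaction is Co^3+(aq) + Fe^2+(aq) → Co^2+(aq) + Fe^3+(aq), so Q = ([Co^2+(aq)]·[Fe^3+(aq)]) / ([Co^3+(aq)]·[Fe^2+(aq)]) = 6.25×10^−5 and log Q = −4.204.
E = E° − (0.0592/n)·log Q = +1.04 − (0.0592/1)(−4.204) = +1.29 V.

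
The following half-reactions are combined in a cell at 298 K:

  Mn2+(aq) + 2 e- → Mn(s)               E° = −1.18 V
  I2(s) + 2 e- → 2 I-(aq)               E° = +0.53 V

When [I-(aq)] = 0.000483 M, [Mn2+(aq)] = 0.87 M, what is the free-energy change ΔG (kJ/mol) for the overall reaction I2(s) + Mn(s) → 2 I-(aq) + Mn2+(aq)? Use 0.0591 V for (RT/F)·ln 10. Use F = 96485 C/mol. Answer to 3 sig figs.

−368 kJ/mol

E°cell = +0.53 − (−1.18) = +1.71 V; the balanced reaction transfers n = 2 electrons.
The reaction quotient is [I-(aq)]^2·[Mn2+(aq)] = 2.03×10^−7; by Nernst, E = +1.71 − (0.0591/2)(−6.693) = +1.9078 V.
Then ΔG = −nFE = −2 × 96485 × +1.9078 J/mol = −368 kJ/mol.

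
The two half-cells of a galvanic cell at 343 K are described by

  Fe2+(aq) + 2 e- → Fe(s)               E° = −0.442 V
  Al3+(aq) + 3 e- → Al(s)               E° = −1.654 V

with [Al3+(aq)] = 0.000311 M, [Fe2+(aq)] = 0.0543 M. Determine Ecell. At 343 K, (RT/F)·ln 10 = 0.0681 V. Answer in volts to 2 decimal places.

+1.25 V

Since E°(Fe²⁺/Fe) > E°(Al³⁺/Al), Fe²⁺/Fe serves as the cathode.
The standard potential is −0.442 − (−1.654) = +1.212 V and the balanced reaction transfers n = 6 electrons.
Balancing gives 3 Fe2+(aq) + 2 Al(s) → 3 Fe(s) + 2 Al3+(aq); hence Q = [Al3+(aq)]^2 / [Fe2+(aq)]^3 = 0.000604 (log Q = −3.219).
By the Nernst equation, E = +1.212 − (0.0681/6)·(−3.219) = +1.25 V.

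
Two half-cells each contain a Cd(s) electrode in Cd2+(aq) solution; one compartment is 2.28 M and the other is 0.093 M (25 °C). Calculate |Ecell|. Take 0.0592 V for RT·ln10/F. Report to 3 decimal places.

0.041 V

For a concentration cell E°cell = 0, since both electrodes use the same couple.
The compartment with the higher Cd2+(aq) concentration (2.28 M) acts as the cathode; ions are reduced there and produced at the dilute (0.093 M) anode.
With n = 2, Ecell = −(0.0592/2)·log([dilute]/[conc]) = −(0.0592/2)·log(0.093/2.28) = +0.041 V.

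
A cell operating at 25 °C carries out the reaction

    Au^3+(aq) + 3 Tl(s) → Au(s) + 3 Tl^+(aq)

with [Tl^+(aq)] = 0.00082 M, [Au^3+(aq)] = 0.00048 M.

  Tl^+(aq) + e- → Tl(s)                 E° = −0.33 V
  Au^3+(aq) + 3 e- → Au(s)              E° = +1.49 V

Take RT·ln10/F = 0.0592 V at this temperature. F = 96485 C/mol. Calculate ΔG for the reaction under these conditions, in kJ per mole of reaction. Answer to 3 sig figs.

−561 kJ/mol

With Au³⁺/Au reduced at the cathode, E°cell = +1.49 − (−0.33) = +1.82 V and n = 3.
Q = [Tl^+(aq)]^3 / [Au^3+(aq)] = 1.15×10^−6, so log Q = −5.940 and E = +1.82 − (0.0592/3)(−5.940) = +1.9372 V.
Then ΔG = −nFE = −3 × 96485 × +1.9372 J/mol = −561 kJ/mol.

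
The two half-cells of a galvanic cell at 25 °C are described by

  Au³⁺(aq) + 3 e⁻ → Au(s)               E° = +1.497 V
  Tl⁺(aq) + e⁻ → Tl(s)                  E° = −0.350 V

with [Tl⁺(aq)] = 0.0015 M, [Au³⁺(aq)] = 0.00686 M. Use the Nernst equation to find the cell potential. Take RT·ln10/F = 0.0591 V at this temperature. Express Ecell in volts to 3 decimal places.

Au³⁺/Au is reduced (cathode, E° = +1.497 V) and Tl⁺/Tl is oxidized (anode).
E°cell = +1.497 − (−0.350) = +1.847 V, with n = 3 electrons transferred.
The balanced reaction is Au³⁺(aq) + 3 Tl(s) → Au(s) + 3 Tl⁺(aq), so Q = [Tl⁺(aq)]^3 / [Au³⁺(aq)] = 4.92×10^−7 and log Q = −6.308.
By the Nernst equation, E = +1.847 − (0.0591/3)·(−6.308) = +1.971 V.

+1.971 V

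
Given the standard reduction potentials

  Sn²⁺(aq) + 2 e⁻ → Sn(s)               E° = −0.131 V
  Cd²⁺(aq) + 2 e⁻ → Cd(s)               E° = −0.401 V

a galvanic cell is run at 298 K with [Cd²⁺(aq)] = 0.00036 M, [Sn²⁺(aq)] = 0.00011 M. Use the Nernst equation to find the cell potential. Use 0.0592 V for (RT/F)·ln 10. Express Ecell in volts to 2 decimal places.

+0.25 V

Sn²⁺/Sn is reduced (cathode, E° = −0.131 V) and Cd²⁺/Cd is oxidized (anode).
The standard potential is −0.131 − (−0.401) = +0.270 V and the balanced reaction transfers n = 2 electrons.
For the overall reaction Sn²⁺(aq) + Cd(s) → Sn(s) + Cd²⁺(aq), Q = [Cd²⁺(aq)] / [Sn²⁺(aq)] = 3.27, giving log Q = 0.515.
By the Nernst equation, E = +0.270 − (0.0592/2)·(0.515) = +0.25 V.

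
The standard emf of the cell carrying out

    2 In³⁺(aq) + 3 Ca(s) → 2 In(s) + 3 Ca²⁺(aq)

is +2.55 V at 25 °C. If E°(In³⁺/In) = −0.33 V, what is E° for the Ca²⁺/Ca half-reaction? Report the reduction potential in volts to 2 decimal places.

−2.88 V

In the reaction as written the In³⁺/In couple is reduced (cathode) and Ca²⁺/Ca is oxidized (anode), so E°cell = E°(In³⁺/In) − E°(Ca²⁺/Ca).
E°(Ca²⁺/Ca) = E°(cathode) − E°cell = −0.33 − (+2.55) = −2.88 V.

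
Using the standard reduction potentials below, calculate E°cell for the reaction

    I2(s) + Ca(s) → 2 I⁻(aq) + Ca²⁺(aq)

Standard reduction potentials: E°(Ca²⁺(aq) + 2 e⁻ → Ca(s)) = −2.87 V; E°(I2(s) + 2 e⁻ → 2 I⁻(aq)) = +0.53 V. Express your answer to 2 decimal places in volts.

I2(s) gains electrons, so the I₂/I⁻ couple is the cathode; the Ca²⁺/Ca couple is the anode.
E°cell = E°(cathode) − E°(anode) = +0.53 − (−2.87) = +3.40 V.
The positive value indicates the reaction is spontaneous as written.

+3.40 V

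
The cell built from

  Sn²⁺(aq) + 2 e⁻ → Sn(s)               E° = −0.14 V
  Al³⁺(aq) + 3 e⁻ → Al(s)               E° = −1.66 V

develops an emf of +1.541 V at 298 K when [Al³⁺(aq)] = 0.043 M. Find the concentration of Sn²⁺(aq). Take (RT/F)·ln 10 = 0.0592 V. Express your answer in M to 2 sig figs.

0.63 M

With Sn²⁺/Sn at the cathode and Al³⁺/Al at the anode, E°cell = −0.14 − (−1.66) = +1.52 V (n = 6).
From the Nernst equation, log Q = n(E° − E)/0.0592 = 6·(+1.52 − (+1.541))/0.0592 = −2.128.
Balancing electrons gives 3 Sn²⁺(aq) + 2 Al(s) → 3 Sn(s) + 2 Al³⁺(aq); thus Q = [Al³⁺(aq)]^2 / [Sn²⁺(aq)]^3.
Isolating [Sn²⁺(aq)] in Q = 10^{−2.128} yields log [Sn²⁺(aq)] = −0.202, i.e. 0.63 M.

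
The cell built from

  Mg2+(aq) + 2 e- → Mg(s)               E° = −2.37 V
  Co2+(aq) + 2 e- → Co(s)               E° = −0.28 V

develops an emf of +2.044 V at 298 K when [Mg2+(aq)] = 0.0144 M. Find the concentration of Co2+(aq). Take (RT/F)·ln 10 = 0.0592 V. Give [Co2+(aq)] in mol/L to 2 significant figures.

0.00040 M

The Co²⁺/Co couple has the larger reduction potential, so it is the cathode: E°cell = −0.28 − (−2.37) = +2.09 V and n = 2.
Since E = E° − (0.0592/n)·log Q, log Q = n(E° − E)/0.0592 = 1.554.
The balanced reaction is Co2+(aq) + Mg(s) → Co(s) + Mg2+(aq), so Q = [Mg2+(aq)] / [Co2+(aq)].
Solving for the unknown gives log [Co2+(aq)] = −3.396, so [Co2+(aq)] ≈ 0.00040 M.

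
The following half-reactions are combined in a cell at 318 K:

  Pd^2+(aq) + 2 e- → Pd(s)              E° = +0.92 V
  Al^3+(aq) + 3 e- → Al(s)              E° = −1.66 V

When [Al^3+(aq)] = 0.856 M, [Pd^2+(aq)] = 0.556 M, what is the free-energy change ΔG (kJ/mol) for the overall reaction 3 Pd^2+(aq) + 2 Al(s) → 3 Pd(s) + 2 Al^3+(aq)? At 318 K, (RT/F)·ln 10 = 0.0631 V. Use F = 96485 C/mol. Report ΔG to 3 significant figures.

With Pd²⁺/Pd reduced at the cathode, E°cell = +0.92 − (−1.66) = +2.58 V and n = 6.
Here Q = [Al^3+(aq)]^2 / [Pd^2+(aq)]^3 = 4.26 (log Q = 0.630), giving E = +2.58 − (0.0631/6)·(0.630) = +2.5734 V.
Finally ΔG = −nFE = −(6)(96485 C/mol)(+2.5734 V) = −1490 kJ/mol.

−1490 kJ/mol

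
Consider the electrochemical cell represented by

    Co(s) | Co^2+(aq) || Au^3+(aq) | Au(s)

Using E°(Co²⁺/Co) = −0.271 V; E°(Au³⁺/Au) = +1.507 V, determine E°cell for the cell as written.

By convention the left-hand electrode in cell notation is the anode (oxidation) and the right-hand electrode is the cathode (reduction).
E°cell = E°(right) − E°(left) = +1.507 − (−0.271) = +1.778 V.

+1.778 V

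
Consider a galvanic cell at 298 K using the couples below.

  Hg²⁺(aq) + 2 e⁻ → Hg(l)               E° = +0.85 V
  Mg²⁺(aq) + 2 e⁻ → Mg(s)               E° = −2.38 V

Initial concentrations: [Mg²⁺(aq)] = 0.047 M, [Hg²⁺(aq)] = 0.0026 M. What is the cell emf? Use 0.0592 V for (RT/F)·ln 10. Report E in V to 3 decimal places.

+3.193 V

Hg²⁺/Hg is reduced (cathode, E° = +0.85 V) and Mg²⁺/Mg is oxidized (anode).
E°cell = +0.85 − (−2.38) = +3.23 V, with n = 2 electrons transferred.
For the overall reaction Hg²⁺(aq) + Mg(s) → Hg(l) + Mg²⁺(aq), Q = [Mg²⁺(aq)] / [Hg²⁺(aq)] = 18.1, giving log Q = 1.257.
Applying E = E° − (RT ln10/nF)·log Q gives +3.23 − (0.0592/2)(1.257) = +3.193 V.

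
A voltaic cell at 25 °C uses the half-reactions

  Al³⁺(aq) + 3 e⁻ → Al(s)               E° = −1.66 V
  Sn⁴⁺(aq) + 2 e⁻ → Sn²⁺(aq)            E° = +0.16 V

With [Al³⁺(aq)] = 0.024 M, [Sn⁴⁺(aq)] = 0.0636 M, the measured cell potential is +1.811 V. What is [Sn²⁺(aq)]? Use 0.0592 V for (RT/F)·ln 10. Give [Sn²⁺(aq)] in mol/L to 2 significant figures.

1.5 M

Sn⁴⁺/Sn²⁺ is the cathode (higher E°); E°cell = +0.16 − (−1.66) = +1.82 V with n = 6.
Rearranging E = E° − (0.0592/n)·log Q gives log Q = 6(+1.82 − (+1.811))/0.0592 = 0.912.
The balanced reaction is 3 Sn⁴⁺(aq) + 2 Al(s) → 3 Sn²⁺(aq) + 2 Al³⁺(aq), so Q = ([Sn²⁺(aq)]^3·[Al³⁺(aq)]^2) / [Sn⁴⁺(aq)]^3.
Substituting the known concentrations and solving, log [Sn²⁺(aq)] = 0.187 and [Sn²⁺(aq)] = 1.5 M.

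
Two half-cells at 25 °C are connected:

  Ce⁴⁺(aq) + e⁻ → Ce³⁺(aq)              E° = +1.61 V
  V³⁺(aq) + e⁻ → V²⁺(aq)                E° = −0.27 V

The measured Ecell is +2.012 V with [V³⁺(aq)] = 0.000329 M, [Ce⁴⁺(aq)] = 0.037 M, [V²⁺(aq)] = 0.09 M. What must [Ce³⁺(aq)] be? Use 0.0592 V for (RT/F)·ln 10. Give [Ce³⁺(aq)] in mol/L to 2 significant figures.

0.060 M

The Ce⁴⁺/Ce³⁺ couple has the larger reduction potential, so it is the cathode: E°cell = +1.61 − (−0.27) = +1.88 V and n = 1.
Rearranging E = E° − (0.0592/n)·log Q gives log Q = 1(+1.88 − (+2.012))/0.0592 = −2.230.
The balanced reaction is Ce⁴⁺(aq) + V²⁺(aq) → Ce³⁺(aq) + V³⁺(aq), so Q = ([Ce³⁺(aq)]·[V³⁺(aq)]) / ([Ce⁴⁺(aq)]·[V²⁺(aq)]).
Isolating [Ce³⁺(aq)] in Q = 10^{−2.230} yields log [Ce³⁺(aq)] = −1.225, i.e. 0.060 M.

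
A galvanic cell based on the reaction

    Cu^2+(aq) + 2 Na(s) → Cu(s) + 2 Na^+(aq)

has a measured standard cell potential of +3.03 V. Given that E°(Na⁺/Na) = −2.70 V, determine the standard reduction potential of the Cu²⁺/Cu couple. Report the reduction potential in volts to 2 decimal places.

+0.33 V

In the reaction as written the Cu²⁺/Cu couple is reduced (cathode) and Na⁺/Na is oxidized (anode), so E°cell = E°(Cu²⁺/Cu) − E°(Na⁺/Na).
E°(Cu²⁺/Cu) = E°cell + E°(anode) = +3.03 + (−2.70) = +0.33 V.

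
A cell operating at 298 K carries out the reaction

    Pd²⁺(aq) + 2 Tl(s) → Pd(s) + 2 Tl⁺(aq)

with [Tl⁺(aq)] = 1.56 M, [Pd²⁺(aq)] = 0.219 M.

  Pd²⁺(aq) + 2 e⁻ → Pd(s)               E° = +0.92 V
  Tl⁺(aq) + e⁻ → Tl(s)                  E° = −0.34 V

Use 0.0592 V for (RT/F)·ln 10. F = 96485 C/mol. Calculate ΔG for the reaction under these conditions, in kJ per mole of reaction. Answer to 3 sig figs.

−237 kJ/mol

The standard cell potential is +0.92 − (−0.34) = +1.26 V, with n = 2 electrons in the balanced equation.
Q = [Tl⁺(aq)]^2 / [Pd²⁺(aq)] = 11.1, so log Q = 1.046 and E = +1.26 − (0.0592/2)(1.046) = +1.2290 V.
Finally ΔG = −nFE = −(2)(96485 C/mol)(+1.2290 V) = −237 kJ/mol.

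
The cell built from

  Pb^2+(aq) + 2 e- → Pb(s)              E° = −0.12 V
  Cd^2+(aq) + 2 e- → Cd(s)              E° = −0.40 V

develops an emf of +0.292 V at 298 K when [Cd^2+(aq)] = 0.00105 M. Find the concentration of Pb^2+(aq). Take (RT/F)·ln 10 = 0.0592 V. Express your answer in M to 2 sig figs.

With Pb²⁺/Pb at the cathode and Cd²⁺/Cd at the anode, E°cell = −0.12 − (−0.40) = +0.28 V (n = 2).
From the Nernst equation, log Q = n(E° − E)/0.0592 = 2·(+0.28 − (+0.292))/0.0592 = −0.405.
For Pb^2+(aq) + Cd(s) → Pb(s) + Cd^2+(aq), the reaction quotient is Q = [Cd^2+(aq)] / [Pb^2+(aq)].
Substituting the known concentrations and solving, log [Pb^2+(aq)] = −2.574 and [Pb^2+(aq)] = 0.0027 M.

0.0027 M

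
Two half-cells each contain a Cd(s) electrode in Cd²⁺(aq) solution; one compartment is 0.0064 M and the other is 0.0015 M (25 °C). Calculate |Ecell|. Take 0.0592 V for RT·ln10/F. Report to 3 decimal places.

0.019 V

For a concentration cell E°cell = 0, since both electrodes use the same couple.
The compartment with the higher Cd²⁺(aq) concentration (0.0064 M) acts as the cathode; ions are reduced there and produced at the dilute (0.0015 M) anode.
With n = 2, Ecell = −(0.0592/2)·log([dilute]/[conc]) = −(0.0592/2)·log(0.0015/0.0064) = +0.019 V.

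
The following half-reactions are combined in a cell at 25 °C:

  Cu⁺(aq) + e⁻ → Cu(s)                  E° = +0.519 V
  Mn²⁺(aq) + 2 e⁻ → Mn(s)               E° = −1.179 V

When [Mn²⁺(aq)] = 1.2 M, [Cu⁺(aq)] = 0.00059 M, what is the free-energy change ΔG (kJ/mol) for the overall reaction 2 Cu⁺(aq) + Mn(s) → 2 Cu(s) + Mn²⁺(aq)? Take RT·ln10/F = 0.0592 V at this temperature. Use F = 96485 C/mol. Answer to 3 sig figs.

−290 kJ/mol

The standard cell potential is +0.519 − (−1.179) = +1.698 V, with n = 2 electrons in the balanced equation.
Here Q = [Mn²⁺(aq)] / [Cu⁺(aq)]^2 = 3.45×10^6 (log Q = 6.537), giving E = +1.698 − (0.0592/2)·(6.537) = +1.5045 V.
Finally ΔG = −nFE = −(2)(96485 C/mol)(+1.5045 V) = −290 kJ/mol.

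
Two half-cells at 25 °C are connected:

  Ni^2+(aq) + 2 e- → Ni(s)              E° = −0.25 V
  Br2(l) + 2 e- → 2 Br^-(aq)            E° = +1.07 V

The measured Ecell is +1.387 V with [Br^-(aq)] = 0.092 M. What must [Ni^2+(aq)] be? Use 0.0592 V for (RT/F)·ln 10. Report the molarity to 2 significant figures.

0.64 M

With Br₂/Br⁻ at the cathode and Ni²⁺/Ni at the anode, E°cell = +1.07 − (−0.25) = +1.32 V (n = 2).
From the Nernst equation, log Q = n(E° − E)/0.0592 = 2·(+1.32 − (+1.387))/0.0592 = −2.264.
The balanced reaction is Br2(l) + Ni(s) → 2 Br^-(aq) + Ni^2+(aq), so Q = [Br^-(aq)]^2·[Ni^2+(aq)].
Solving for the unknown gives log [Ni^2+(aq)] = −0.192, so [Ni^2+(aq)] ≈ 0.64 M.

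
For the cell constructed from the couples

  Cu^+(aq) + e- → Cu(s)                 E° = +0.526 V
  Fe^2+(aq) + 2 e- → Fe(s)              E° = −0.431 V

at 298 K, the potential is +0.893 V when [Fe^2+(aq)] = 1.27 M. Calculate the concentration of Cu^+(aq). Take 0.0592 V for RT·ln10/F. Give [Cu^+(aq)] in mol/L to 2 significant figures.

0.094 M

With Cu⁺/Cu at the cathode and Fe²⁺/Fe at the anode, E°cell = +0.526 − (−0.431) = +0.957 V (n = 2).
Since E = E° − (0.0592/n)·log Q, log Q = n(E° − E)/0.0592 = 2.162.
Balancing electrons gives 2 Cu^+(aq) + Fe(s) → 2 Cu(s) + Fe^2+(aq); thus Q = [Fe^2+(aq)] / [Cu^+(aq)]^2.
Solving for the unknown gives log [Cu^+(aq)] = −1.029, so [Cu^+(aq)] ≈ 0.094 M.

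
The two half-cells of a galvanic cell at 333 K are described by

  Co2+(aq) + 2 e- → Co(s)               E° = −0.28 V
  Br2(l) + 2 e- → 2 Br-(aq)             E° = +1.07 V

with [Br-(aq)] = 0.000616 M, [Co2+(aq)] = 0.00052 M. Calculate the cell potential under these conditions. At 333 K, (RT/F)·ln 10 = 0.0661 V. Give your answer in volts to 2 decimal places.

+1.67 V

Br₂/Br⁻ is reduced (cathode, E° = +1.07 V) and Co²⁺/Co is oxidized (anode).
E°cell = +1.07 − (−0.28) = +1.35 V, with n = 2 electrons transferred.
Balancing gives Br2(l) + Co(s) → 2 Br-(aq) + Co2+(aq); hence Q = [Br-(aq)]^2·[Co2+(aq)] = 1.97×10^−10 (log Q = −9.705).
Applying E = E° − (RT ln10/nF)·log Q gives +1.35 − (0.0661/2)(−9.705) = +1.67 V.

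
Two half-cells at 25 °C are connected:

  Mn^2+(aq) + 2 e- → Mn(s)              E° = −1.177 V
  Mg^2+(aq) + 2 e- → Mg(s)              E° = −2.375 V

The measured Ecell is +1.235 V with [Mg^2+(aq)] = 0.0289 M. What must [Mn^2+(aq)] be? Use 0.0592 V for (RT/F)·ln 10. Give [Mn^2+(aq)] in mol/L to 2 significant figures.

0.51 M

Mn²⁺/Mn is the cathode (higher E°); E°cell = −1.177 − (−2.375) = +1.198 V with n = 2.
Since E = E° − (0.0592/n)·log Q, log Q = n(E° − E)/0.0592 = −1.250.
Balancing electrons gives Mn^2+(aq) + Mg(s) → Mn(s) + Mg^2+(aq); thus Q = [Mg^2+(aq)] / [Mn^2+(aq)].
Solving for the unknown gives log [Mn^2+(aq)] = −0.289, so [Mn^2+(aq)] ≈ 0.51 M.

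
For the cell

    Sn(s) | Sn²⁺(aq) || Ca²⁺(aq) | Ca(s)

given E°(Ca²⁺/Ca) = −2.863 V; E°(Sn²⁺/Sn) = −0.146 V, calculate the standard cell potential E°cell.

−2.717 V

By convention the left-hand electrode in cell notation is the anode (oxidation) and the right-hand electrode is the cathode (reduction).
E°cell = E°(right) − E°(left) = −2.863 − (−0.146) = −2.717 V.
The negative sign shows that, as written, the cell would require an external voltage to drive the reaction.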